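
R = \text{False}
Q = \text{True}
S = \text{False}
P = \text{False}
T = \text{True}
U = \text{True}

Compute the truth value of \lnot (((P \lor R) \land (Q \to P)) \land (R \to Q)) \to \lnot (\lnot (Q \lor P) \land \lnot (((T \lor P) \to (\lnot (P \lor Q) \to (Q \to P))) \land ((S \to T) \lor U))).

P \lor R = \text{False} \lor \text{False} = \text{False}
Q \to P = \text{True} \to \text{False} = \text{False}
(P \lor R) \land (Q \to P) = \text{False} \land \text{False} = \text{False}
R \to Q = \text{False} \to \text{True} = \text{True}
((P \lor R) \land (Q \to P)) \land (R \to Q) = \text{False} \land \text{True} = \text{False}
\lnot (((P \lor R) \land (Q \to P)) \land (R \to Q)) = \lnot \text{False} = \text{True}
Q \lor P = \text{True} \lor \text{False} = \text{True}
\lnot (Q \lor P) = \lnot \text{True} = \text{False}
T \lor P = \text{True} \lor \text{False} = \text{True}
P \lor Q = \text{False} \lor \text{True} = \text{True}
\lnot (P \lor Q) = \lnot \text{True} = \text{False}
Q \to P = \text{True} \to \text{False} = \text{False}
\lnot (P \lor Q) \to (Q \to P) = \text{False} \to \text{False} = \text{True}
(T \lor P) \to (\lnot (P \lor Q) \to (Q \to P)) = \text{True} \to \text{True} = \text{True}
S \to T = \text{False} \to \text{True} = \text{True}
(S \to T) \lor U = \text{True} \lor \text{True} = \text{True}
((T \lor P) \to (\lnot (P \lor Q) \to (Q \to P))) \land ((S \to T) \lor U) = \text{True} \land \text{True} = \text{True}
\lnot (((T \lor P) \to (\lnot (P \lor Q) \to (Q \to P))) \land ((S \to T) \lor U)) = \lnot \text{True} = \text{False}
\lnot (Q \lor P) \land \lnot (((T \lor P) \to (\lnot (P \lor Q) \to (Q \to P))) \land ((S \to T) \lor U)) = \text{False} \land \text{False} = \text{False}
\lnot (\lnot (Q \lor P) \land \lnot (((T \lor P) \to (\lnot (P \lor Q) \to (Q \to P))) \land ((S \to T) \lor U))) = \lnot \text{False} = \text{True}
\lnot (((P \lor R) \land (Q \to P)) \land (R \to Q)) \to \lnot (\lnot (Q \lor P) \land \lnot (((T \lor P) \to (\lnot (P \lor Q) \to (Q \to P))) \land ((S \to T) \lor U))) = \text{True} \to \text{True} = \text{True}

\text{True}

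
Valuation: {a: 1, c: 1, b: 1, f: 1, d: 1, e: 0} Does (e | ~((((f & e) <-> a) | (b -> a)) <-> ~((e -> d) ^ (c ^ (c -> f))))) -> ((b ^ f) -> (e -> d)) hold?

1

f & e = 1 & 0 = 0
(f & e) <-> a = 0 <-> 1 = 0
b -> a = 1 -> 1 = 1
((f & e) <-> a) | (b -> a) = 0 | 1 = 1
e -> d = 0 -> 1 = 1
c -> f = 1 -> 1 = 1
c ^ (c -> f) = 1 ^ 1 = 0
(e -> d) ^ (c ^ (c -> f)) = 1 ^ 0 = 1
~((e -> d) ^ (c ^ (c -> f))) = ~1 = 0
(((f & e) <-> a) | (b -> a)) <-> ~((e -> d) ^ (c ^ (c -> f))) = 1 <-> 0 = 0
~((((f & e) <-> a) | (b -> a)) <-> ~((e -> d) ^ (c ^ (c -> f)))) = ~0 = 1
e | ~((((f & e) <-> a) | (b -> a)) <-> ~((e -> d) ^ (c ^ (c -> f)))) = 0 | 1 = 1
b ^ f = 1 ^ 1 = 0
e -> d = 0 -> 1 = 1
(b ^ f) -> (e -> d) = 0 -> 1 = 1
(e | ~((((f & e) <-> a) | (b -> a)) <-> ~((e -> d) ^ (c ^ (c -> f))))) -> ((b ^ f) -> (e -> d)) = 1 -> 1 = 1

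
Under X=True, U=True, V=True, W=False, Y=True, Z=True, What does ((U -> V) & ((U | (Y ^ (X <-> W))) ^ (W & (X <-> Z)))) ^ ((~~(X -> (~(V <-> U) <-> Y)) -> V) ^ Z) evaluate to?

True

U -> V = True -> True = True
X <-> W = True <-> False = False
Y ^ (X <-> W) = True ^ False = True
U | (Y ^ (X <-> W)) = True | True = True
X <-> Z = True <-> True = True
W & (X <-> Z) = False & True = False
(U | (Y ^ (X <-> W))) ^ (W & (X <-> Z)) = True ^ False = True
(U -> V) & ((U | (Y ^ (X <-> W))) ^ (W & (X <-> Z))) = True & True = True
V <-> U = True <-> True = True
~(V <-> U) = ~True = False
~(V <-> U) <-> Y = False <-> True = False
X -> (~(V <-> U) <-> Y) = True -> False = False
~(X -> (~(V <-> U) <-> Y)) = ~False = True
~~(X -> (~(V <-> U) <-> Y)) = ~True = False
~~(X -> (~(V <-> U) <-> Y)) -> V = False -> True = True
(~~(X -> (~(V <-> U) <-> Y)) -> V) ^ Z = True ^ True = False
((U -> V) & ((U | (Y ^ (X <-> W))) ^ (W & (X <-> Z)))) ^ ((~~(X -> (~(V <-> U) <-> Y)) -> V) ^ Z) = True ^ False = True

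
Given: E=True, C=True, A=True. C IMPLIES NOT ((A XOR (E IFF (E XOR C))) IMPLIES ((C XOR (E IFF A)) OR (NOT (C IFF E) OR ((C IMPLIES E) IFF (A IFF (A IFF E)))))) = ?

E XOR C = True XOR True = False
E IFF (E XOR C) = True IFF False = False
A XOR (E IFF (E XOR C)) = True XOR False = True
E IFF A = True IFF True = True
C XOR (E IFF A) = True XOR True = False
C IFF E = True IFF True = True
NOT (C IFF E) = NOT True = False
C IMPLIES E = True IMPLIES True = True
A IFF E = True IFF True = True
A IFF (A IFF E) = True IFF True = True
(C IMPLIES E) IFF (A IFF (A IFF E)) = True IFF True = True
NOT (C IFF E) OR ((C IMPLIES E) IFF (A IFF (A IFF E))) = False OR True = True
(C XOR (E IFF A)) OR (NOT (C IFF E) OR ((C IMPLIES E) IFF (A IFF (A IFF E)))) = False OR True = True
(A XOR (E IFF (E XOR C))) IMPLIES ((C XOR (E IFF A)) OR (NOT (C IFF E) OR ((C IMPLIES E) IFF (A IFF (A IFF E))))) = True IMPLIES True = True
NOT ((A XOR (E IFF (E XOR C))) IMPLIES ((C XOR (E IFF A)) OR (NOT (C IFF E) OR ((C IMPLIES E) IFF (A IFF (A IFF E)))))) = NOT True = False
C IMPLIES NOT ((A XOR (E IFF (E XOR C))) IMPLIES ((C XOR (E IFF A)) OR (NOT (C IFF E) OR ((C IMPLIES E) IFF (A IFF (A IFF E)))))) = True IMPLIES False = False

False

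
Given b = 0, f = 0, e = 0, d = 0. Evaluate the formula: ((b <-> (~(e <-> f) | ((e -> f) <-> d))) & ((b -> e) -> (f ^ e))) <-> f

1

e <-> f = 0 <-> 0 = 1
~(e <-> f) = ~1 = 0
e -> f = 0 -> 0 = 1
(e -> f) <-> d = 1 <-> 0 = 0
~(e <-> f) | ((e -> f) <-> d) = 0 | 0 = 0
b <-> (~(e <-> f) | ((e -> f) <-> d)) = 0 <-> 0 = 1
b -> e = 0 -> 0 = 1
f ^ e = 0 ^ 0 = 0
(b -> e) -> (f ^ e) = 1 -> 0 = 0
(b <-> (~(e <-> f) | ((e -> f) <-> d))) & ((b -> e) -> (f ^ e)) = 1 & 0 = 0
((b <-> (~(e <-> f) | ((e -> f) <-> d))) & ((b -> e) -> (f ^ e))) <-> f = 0 <-> 0 = 1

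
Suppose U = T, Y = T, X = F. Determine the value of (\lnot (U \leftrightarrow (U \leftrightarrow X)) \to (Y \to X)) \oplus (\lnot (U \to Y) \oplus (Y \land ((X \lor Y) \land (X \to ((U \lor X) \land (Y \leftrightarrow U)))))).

T

U \leftrightarrow X = T \leftrightarrow F = F
U \leftrightarrow (U \leftrightarrow X) = T \leftrightarrow F = F
\lnot (U \leftrightarrow (U \leftrightarrow X)) = \lnot F = T
Y \to X = T \to F = F
\lnot (U \leftrightarrow (U \leftrightarrow X)) \to (Y \to X) = T \to F = F
U \to Y = T \to T = T
\lnot (U \to Y) = \lnot T = F
X \lor Y = F \lor T = T
U \lor X = T \lor F = T
Y \leftrightarrow U = T \leftrightarrow T = T
(U \lor X) \land (Y \leftrightarrow U) = T \land T = T
X \to ((U \lor X) \land (Y \leftrightarrow U)) = F \to T = T
(X \lor Y) \land (X \to ((U \lor X) \land (Y \leftrightarrow U))) = T \land T = T
Y \land ((X \lor Y) \land (X \to ((U \lor X) \land (Y \leftrightarrow U)))) = T \land T = T
\lnot (U \to Y) \oplus (Y \land ((X \lor Y) \land (X \to ((U \lor X) \land (Y \leftrightarrow U))))) = F \oplus T = T
(\lnot (U \leftrightarrow (U \leftrightarrow X)) \to (Y \to X)) \oplus (\lnot (U \to Y) \oplus (Y \land ((X \lor Y) \land (X \to ((U \lor X) \land (Y \leftrightarrow U)))))) = F \oplus T = T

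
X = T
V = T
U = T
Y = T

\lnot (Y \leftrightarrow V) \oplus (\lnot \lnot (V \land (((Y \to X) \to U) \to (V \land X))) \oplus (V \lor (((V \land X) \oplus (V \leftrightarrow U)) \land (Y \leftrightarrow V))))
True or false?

Y \leftrightarrow V = T \leftrightarrow T = T
\lnot (Y \leftrightarrow V) = \lnot T = F
Y \to X = T \to T = T
(Y \to X) \to U = T \to T = T
V \land X = T \land T = T
((Y \to X) \to U) \to (V \land X) = T \to T = T
V \land (((Y \to X) \to U) \to (V \land X)) = T \land T = T
\lnot (V \land (((Y \to X) \to U) \to (V \land X))) = \lnot T = F
\lnot \lnot (V \land (((Y \to X) \to U) \to (V \land X))) = \lnot F = T
V \land X = T \land T = T
V \leftrightarrow U = T \leftrightarrow T = T
(V \land X) \oplus (V \leftrightarrow U) = T \oplus T = F
Y \leftrightarrow V = T \leftrightarrow T = T
((V \land X) \oplus (V \leftrightarrow U)) \land (Y \leftrightarrow V) = F \land T = F
V \lor (((V \land X) \oplus (V \leftrightarrow U)) \land (Y \leftrightarrow V)) = T \lor F = T
\lnot \lnot (V \land (((Y \to X) \to U) \to (V \land X))) \oplus (V \lor (((V \land X) \oplus (V \leftrightarrow U)) \land (Y \leftrightarrow V))) = T \oplus T = F
\lnot (Y \leftrightarrow V) \oplus (\lnot \lnot (V \land (((Y \to X) \to U) \to (V \land X))) \oplus (V \lor (((V \land X) \oplus (V \leftrightarrow U)) \land (Y \leftrightarrow V)))) = F \oplus F = F

F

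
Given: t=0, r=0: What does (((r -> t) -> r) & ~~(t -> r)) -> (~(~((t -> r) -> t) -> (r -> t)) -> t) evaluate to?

1

r -> t = 0 -> 0 = 1
(r -> t) -> r = 1 -> 0 = 0
t -> r = 0 -> 0 = 1
~(t -> r) = ~1 = 0
~~(t -> r) = ~0 = 1
((r -> t) -> r) & ~~(t -> r) = 0 & 1 = 0
t -> r = 0 -> 0 = 1
(t -> r) -> t = 1 -> 0 = 0
~((t -> r) -> t) = ~0 = 1
r -> t = 0 -> 0 = 1
~((t -> r) -> t) -> (r -> t) = 1 -> 1 = 1
~(~((t -> r) -> t) -> (r -> t)) = ~1 = 0
~(~((t -> r) -> t) -> (r -> t)) -> t = 0 -> 0 = 1
(((r -> t) -> r) & ~~(t -> r)) -> (~(~((t -> r) -> t) -> (r -> t)) -> t) = 0 -> 1 = 1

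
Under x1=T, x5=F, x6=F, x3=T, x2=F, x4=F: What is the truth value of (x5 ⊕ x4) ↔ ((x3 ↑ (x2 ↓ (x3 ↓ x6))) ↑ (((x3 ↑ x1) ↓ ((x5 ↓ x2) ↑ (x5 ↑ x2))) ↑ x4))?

x5 ⊕ x4 = F ⊕ F = F
x3 ↓ x6 = T ↓ F = F
x2 ↓ (x3 ↓ x6) = F ↓ F = T
x3 ↑ (x2 ↓ (x3 ↓ x6)) = T ↑ T = F
x3 ↑ x1 = T ↑ T = F
x5 ↓ x2 = F ↓ F = T
x5 ↑ x2 = F ↑ F = T
(x5 ↓ x2) ↑ (x5 ↑ x2) = T ↑ T = F
(x3 ↑ x1) ↓ ((x5 ↓ x2) ↑ (x5 ↑ x2)) = F ↓ F = T
((x3 ↑ x1) ↓ ((x5 ↓ x2) ↑ (x5 ↑ x2))) ↑ x4 = T ↑ F = T
(x3 ↑ (x2 ↓ (x3 ↓ x6))) ↑ (((x3 ↑ x1) ↓ ((x5 ↓ x2) ↑ (x5 ↑ x2))) ↑ x4) = F ↑ T = T
(x5 ⊕ x4) ↔ ((x3 ↑ (x2 ↓ (x3 ↓ x6))) ↑ (((x3 ↑ x1) ↓ ((x5 ↓ x2) ↑ (x5 ↑ x2))) ↑ x4)) = F ↔ T = F

F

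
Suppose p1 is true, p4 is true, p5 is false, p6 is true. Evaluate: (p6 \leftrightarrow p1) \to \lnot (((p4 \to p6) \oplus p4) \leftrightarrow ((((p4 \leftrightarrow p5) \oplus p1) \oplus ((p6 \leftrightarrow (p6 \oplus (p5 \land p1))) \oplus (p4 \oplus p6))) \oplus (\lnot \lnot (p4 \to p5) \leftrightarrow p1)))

Substituting p1=\text{True}, p4=\text{True}, p5=\text{False}, p6=\text{True}:
p6 \leftrightarrow p1 = \text{True} \leftrightarrow \text{True} = \text{True}
p4 \to p6 = \text{True} \to \text{True} = \text{True}
(p4 \to p6) \oplus p4 = \text{True} \oplus \text{True} = \text{False}
p4 \leftrightarrow p5 = \text{True} \leftrightarrow \text{False} = \text{False}
(p4 \leftrightarrow p5) \oplus p1 = \text{False} \oplus \text{True} = \text{True}
p5 \land p1 = \text{False} \land \text{True} = \text{False}
p6 \oplus (p5 \land p1) = \text{True} \oplus \text{False} = \text{True}
p6 \leftrightarrow (p6 \oplus (p5 \land p1)) = \text{True} \leftrightarrow \text{True} = \text{True}
p4 \oplus p6 = \text{True} \oplus \text{True} = \text{False}
(p6 \leftrightarrow (p6 \oplus (p5 \land p1))) \oplus (p4 \oplus p6) = \text{True} \oplus \text{False} = \text{True}
((p4 \leftrightarrow p5) \oplus p1) \oplus ((p6 \leftrightarrow (p6 \oplus (p5 \land p1))) \oplus (p4 \oplus p6)) = \text{True} \oplus \text{True} = \text{False}
p4 \to p5 = \text{True} \to \text{False} = \text{False}
\lnot (p4 \to p5) = \lnot \text{False} = \text{True}
\lnot \lnot (p4 \to p5) = \lnot \text{True} = \text{False}
\lnot \lnot (p4 \to p5) \leftrightarrow p1 = \text{False} \leftrightarrow \text{True} = \text{False}
(((p4 \leftrightarrow p5) \oplus p1) \oplus ((p6 \leftrightarrow (p6 \oplus (p5 \land p1))) \oplus (p4 \oplus p6))) \oplus (\lnot \lnot (p4 \to p5) \leftrightarrow p1) = \text{False} \oplus \text{False} = \text{False}
((p4 \to p6) \oplus p4) \leftrightarrow ((((p4 \leftrightarrow p5) \oplus p1) \oplus ((p6 \leftrightarrow (p6 \oplus (p5 \land p1))) \oplus (p4 \oplus p6))) \oplus (\lnot \lnot (p4 \to p5) \leftrightarrow p1)) = \text{False} \leftrightarrow \text{False} = \text{True}
\lnot (((p4 \to p6) \oplus p4) \leftrightarrow ((((p4 \leftrightarrow p5) \oplus p1) \oplus ((p6 \leftrightarrow (p6 \oplus (p5 \land p1))) \oplus (p4 \oplus p6))) \oplus (\lnot \lnot (p4 \to p5) \leftrightarrow p1))) = \lnot \text{True} = \text{False}
(p6 \leftrightarrow p1) \to \lnot (((p4 \to p6) \oplus p4) \leftrightarrow ((((p4 \leftrightarrow p5) \oplus p1) \oplus ((p6 \leftrightarrow (p6 \oplus (p5 \land p1))) \oplus (p4 \oplus p6))) \oplus (\lnot \lnot (p4 \to p5) \leftrightarrow p1))) = \text{True} \to \text{False} = \text{False}

\text{False}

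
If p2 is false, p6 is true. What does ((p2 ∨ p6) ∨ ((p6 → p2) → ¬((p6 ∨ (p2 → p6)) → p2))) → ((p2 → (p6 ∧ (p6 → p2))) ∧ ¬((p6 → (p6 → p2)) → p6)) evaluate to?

F

Substituting p2=F, p6=T:
p2 ∨ p6 = F ∨ T = T
p6 → p2 = T → F = F
p2 → p6 = F → T = T
p6 ∨ (p2 → p6) = T ∨ T = T
(p6 ∨ (p2 → p6)) → p2 = T → F = F
¬((p6 ∨ (p2 → p6)) → p2) = ¬F = T
(p6 → p2) → ¬((p6 ∨ (p2 → p6)) → p2) = F → T = T
(p2 ∨ p6) ∨ ((p6 → p2) → ¬((p6 ∨ (p2 → p6)) → p2)) = T ∨ T = T
p6 → p2 = T → F = F
p6 ∧ (p6 → p2) = T ∧ F = F
p2 → (p6 ∧ (p6 → p2)) = F → F = T
p6 → p2 = T → F = F
p6 → (p6 → p2) = T → F = F
(p6 → (p6 → p2)) → p6 = F → T = T
¬((p6 → (p6 → p2)) → p6) = ¬T = F
(p2 → (p6 ∧ (p6 → p2))) ∧ ¬((p6 → (p6 → p2)) → p6) = T ∧ F = F
((p2 ∨ p6) ∨ ((p6 → p2) → ¬((p6 ∨ (p2 → p6)) → p2))) → ((p2 → (p6 ∧ (p6 → p2))) ∧ ¬((p6 → (p6 → p2)) → p6)) = T → F = F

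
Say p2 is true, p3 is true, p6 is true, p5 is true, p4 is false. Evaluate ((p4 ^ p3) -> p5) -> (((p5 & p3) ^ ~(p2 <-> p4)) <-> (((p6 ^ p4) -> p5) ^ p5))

p4 ^ p3 = 0 ^ 1 = 1
(p4 ^ p3) -> p5 = 1 -> 1 = 1
p5 & p3 = 1 & 1 = 1
p2 <-> p4 = 1 <-> 0 = 0
~(p2 <-> p4) = ~0 = 1
(p5 & p3) ^ ~(p2 <-> p4) = 1 ^ 1 = 0
p6 ^ p4 = 1 ^ 0 = 1
(p6 ^ p4) -> p5 = 1 -> 1 = 1
((p6 ^ p4) -> p5) ^ p5 = 1 ^ 1 = 0
((p5 & p3) ^ ~(p2 <-> p4)) <-> (((p6 ^ p4) -> p5) ^ p5) = 0 <-> 0 = 1
((p4 ^ p3) -> p5) -> (((p5 & p3) ^ ~(p2 <-> p4)) <-> (((p6 ^ p4) -> p5) ^ p5)) = 1 -> 1 = 1

1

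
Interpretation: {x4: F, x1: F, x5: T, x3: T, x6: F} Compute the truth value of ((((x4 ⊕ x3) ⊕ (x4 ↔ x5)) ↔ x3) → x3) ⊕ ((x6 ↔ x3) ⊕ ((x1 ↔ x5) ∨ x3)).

F

x4 ⊕ x3 = F ⊕ T = T
x4 ↔ x5 = F ↔ T = F
(x4 ⊕ x3) ⊕ (x4 ↔ x5) = T ⊕ F = T
((x4 ⊕ x3) ⊕ (x4 ↔ x5)) ↔ x3 = T ↔ T = T
(((x4 ⊕ x3) ⊕ (x4 ↔ x5)) ↔ x3) → x3 = T → T = T
x6 ↔ x3 = F ↔ T = F
x1 ↔ x5 = F ↔ T = F
(x1 ↔ x5) ∨ x3 = F ∨ T = T
(x6 ↔ x3) ⊕ ((x1 ↔ x5) ∨ x3) = F ⊕ T = T
((((x4 ⊕ x3) ⊕ (x4 ↔ x5)) ↔ x3) → x3) ⊕ ((x6 ↔ x3) ⊕ ((x1 ↔ x5) ∨ x3)) = T ⊕ T = F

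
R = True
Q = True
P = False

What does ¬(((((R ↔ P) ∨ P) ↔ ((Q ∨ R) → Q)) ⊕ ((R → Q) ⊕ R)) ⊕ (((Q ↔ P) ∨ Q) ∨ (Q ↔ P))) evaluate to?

False

R ↔ P = True ↔ False = False
(R ↔ P) ∨ P = False ∨ False = False
Q ∨ R = True ∨ True = True
(Q ∨ R) → Q = True → True = True
((R ↔ P) ∨ P) ↔ ((Q ∨ R) → Q) = False ↔ True = False
R → Q = True → True = True
(R → Q) ⊕ R = True ⊕ True = False
(((R ↔ P) ∨ P) ↔ ((Q ∨ R) → Q)) ⊕ ((R → Q) ⊕ R) = False ⊕ False = False
Q ↔ P = True ↔ False = False
(Q ↔ P) ∨ Q = False ∨ True = True
Q ↔ P = True ↔ False = False
((Q ↔ P) ∨ Q) ∨ (Q ↔ P) = True ∨ False = True
((((R ↔ P) ∨ P) ↔ ((Q ∨ R) → Q)) ⊕ ((R → Q) ⊕ R)) ⊕ (((Q ↔ P) ∨ Q) ∨ (Q ↔ P)) = False ⊕ True = True
¬(((((R ↔ P) ∨ P) ↔ ((Q ∨ R) → Q)) ⊕ ((R → Q) ⊕ R)) ⊕ (((Q ↔ P) ∨ Q) ∨ (Q ↔ P))) = ¬True = False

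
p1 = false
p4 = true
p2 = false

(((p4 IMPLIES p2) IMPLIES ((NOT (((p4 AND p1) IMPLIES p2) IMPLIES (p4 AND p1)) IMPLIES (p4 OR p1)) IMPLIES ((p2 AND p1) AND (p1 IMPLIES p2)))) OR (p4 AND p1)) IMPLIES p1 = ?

Substituting p1=false, p4=true, p2=false:
p4 IMPLIES p2 = true IMPLIES false = false
p4 AND p1 = true AND false = false
(p4 AND p1) IMPLIES p2 = false IMPLIES false = true
p4 AND p1 = true AND false = false
((p4 AND p1) IMPLIES p2) IMPLIES (p4 AND p1) = true IMPLIES false = false
NOT (((p4 AND p1) IMPLIES p2) IMPLIES (p4 AND p1)) = NOT false = true
p4 OR p1 = true OR false = true
NOT (((p4 AND p1) IMPLIES p2) IMPLIES (p4 AND p1)) IMPLIES (p4 OR p1) = true IMPLIES true = true
p2 AND p1 = false AND false = false
p1 IMPLIES p2 = false IMPLIES false = true
(p2 AND p1) AND (p1 IMPLIES p2) = false AND true = false
(NOT (((p4 AND p1) IMPLIES p2) IMPLIES (p4 AND p1)) IMPLIES (p4 OR p1)) IMPLIES ((p2 AND p1) AND (p1 IMPLIES p2)) = true IMPLIES false = false
(p4 IMPLIES p2) IMPLIES ((NOT (((p4 AND p1) IMPLIES p2) IMPLIES (p4 AND p1)) IMPLIES (p4 OR p1)) IMPLIES ((p2 AND p1) AND (p1 IMPLIES p2))) = false IMPLIES false = true
p4 AND p1 = true AND false = false
((p4 IMPLIES p2) IMPLIES ((NOT (((p4 AND p1) IMPLIES p2) IMPLIES (p4 AND p1)) IMPLIES (p4 OR p1)) IMPLIES ((p2 AND p1) AND (p1 IMPLIES p2)))) OR (p4 AND p1) = true OR false = true
(((p4 IMPLIES p2) IMPLIES ((NOT (((p4 AND p1) IMPLIES p2) IMPLIES (p4 AND p1)) IMPLIES (p4 OR p1)) IMPLIES ((p2 AND p1) AND (p1 IMPLIES p2)))) OR (p4 AND p1)) IMPLIES p1 = true IMPLIES false = false

false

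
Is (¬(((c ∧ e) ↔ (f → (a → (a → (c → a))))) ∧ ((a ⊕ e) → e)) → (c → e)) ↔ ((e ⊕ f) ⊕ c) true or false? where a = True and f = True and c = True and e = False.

Substituting a=True, f=True, c=True, e=False:
c ∧ e = True ∧ False = False
c → a = True → True = True
a → (c → a) = True → True = True
a → (a → (c → a)) = True → True = True
f → (a → (a → (c → a))) = True → True = True
(c ∧ e) ↔ (f → (a → (a → (c → a)))) = False ↔ True = False
a ⊕ e = True ⊕ False = True
(a ⊕ e) → e = True → False = False
((c ∧ e) ↔ (f → (a → (a → (c → a))))) ∧ ((a ⊕ e) → e) = False ∧ False = False
¬(((c ∧ e) ↔ (f → (a → (a → (c → a))))) ∧ ((a ⊕ e) → e)) = ¬False = True
c → e = True → False = False
¬(((c ∧ e) ↔ (f → (a → (a → (c → a))))) ∧ ((a ⊕ e) → e)) → (c → e) = True → False = False
e ⊕ f = False ⊕ True = True
(e ⊕ f) ⊕ c = True ⊕ True = False
(¬(((c ∧ e) ↔ (f → (a → (a → (c → a))))) ∧ ((a ⊕ e) → e)) → (c → e)) ↔ ((e ⊕ f) ⊕ c) = False ↔ False = True

True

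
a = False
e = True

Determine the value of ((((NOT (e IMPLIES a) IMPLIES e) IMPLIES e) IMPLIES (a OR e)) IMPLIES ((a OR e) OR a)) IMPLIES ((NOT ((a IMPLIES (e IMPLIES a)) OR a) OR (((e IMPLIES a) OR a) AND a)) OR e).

True

Substituting a=False, e=True:
e IMPLIES a = True IMPLIES False = False
NOT (e IMPLIES a) = NOT False = True
NOT (e IMPLIES a) IMPLIES e = True IMPLIES True = True
(NOT (e IMPLIES a) IMPLIES e) IMPLIES e = True IMPLIES True = True
a OR e = False OR True = True
((NOT (e IMPLIES a) IMPLIES e) IMPLIES e) IMPLIES (a OR e) = True IMPLIES True = True
a OR e = False OR True = True
(a OR e) OR a = True OR False = True
(((NOT (e IMPLIES a) IMPLIES e) IMPLIES e) IMPLIES (a OR e)) IMPLIES ((a OR e) OR a) = True IMPLIES True = True
e IMPLIES a = True IMPLIES False = False
a IMPLIES (e IMPLIES a) = False IMPLIES False = True
(a IMPLIES (e IMPLIES a)) OR a = True OR False = True
NOT ((a IMPLIES (e IMPLIES a)) OR a) = NOT True = False
e IMPLIES a = True IMPLIES False = False
(e IMPLIES a) OR a = False OR False = False
((e IMPLIES a) OR a) AND a = False AND False = False
NOT ((a IMPLIES (e IMPLIES a)) OR a) OR (((e IMPLIES a) OR a) AND a) = False OR False = False
(NOT ((a IMPLIES (e IMPLIES a)) OR a) OR (((e IMPLIES a) OR a) AND a)) OR e = False OR True = True
((((NOT (e IMPLIES a) IMPLIES e) IMPLIES e) IMPLIES (a OR e)) IMPLIES ((a OR e) OR a)) IMPLIES ((NOT ((a IMPLIES (e IMPLIES a)) OR a) OR (((e IMPLIES a) OR a) AND a)) OR e) = True IMPLIES True = True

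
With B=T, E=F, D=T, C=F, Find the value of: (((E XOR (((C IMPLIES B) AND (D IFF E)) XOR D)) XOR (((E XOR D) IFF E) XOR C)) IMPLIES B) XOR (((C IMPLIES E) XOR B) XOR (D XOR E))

F

C IMPLIES B = F IMPLIES T = T
D IFF E = T IFF F = F
(C IMPLIES B) AND (D IFF E) = T AND F = F
((C IMPLIES B) AND (D IFF E)) XOR D = F XOR T = T
E XOR (((C IMPLIES B) AND (D IFF E)) XOR D) = F XOR T = T
E XOR D = F XOR T = T
(E XOR D) IFF E = T IFF F = F
((E XOR D) IFF E) XOR C = F XOR F = F
(E XOR (((C IMPLIES B) AND (D IFF E)) XOR D)) XOR (((E XOR D) IFF E) XOR C) = T XOR F = T
((E XOR (((C IMPLIES B) AND (D IFF E)) XOR D)) XOR (((E XOR D) IFF E) XOR C)) IMPLIES B = T IMPLIES T = T
C IMPLIES E = F IMPLIES F = T
(C IMPLIES E) XOR B = T XOR T = F
D XOR E = T XOR F = T
((C IMPLIES E) XOR B) XOR (D XOR E) = F XOR T = T
(((E XOR (((C IMPLIES B) AND (D IFF E)) XOR D)) XOR (((E XOR D) IFF E) XOR C)) IMPLIES B) XOR (((C IMPLIES E) XOR B) XOR (D XOR E)) = T XOR T = F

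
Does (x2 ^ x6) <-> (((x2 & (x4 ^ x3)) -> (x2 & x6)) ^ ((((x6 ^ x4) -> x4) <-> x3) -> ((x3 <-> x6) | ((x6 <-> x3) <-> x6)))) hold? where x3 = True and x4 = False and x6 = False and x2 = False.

x2 ^ x6 = False ^ False = False
x4 ^ x3 = False ^ True = True
x2 & (x4 ^ x3) = False & True = False
x2 & x6 = False & False = False
(x2 & (x4 ^ x3)) -> (x2 & x6) = False -> False = True
x6 ^ x4 = False ^ False = False
(x6 ^ x4) -> x4 = False -> False = True
((x6 ^ x4) -> x4) <-> x3 = True <-> True = True
x3 <-> x6 = True <-> False = False
x6 <-> x3 = False <-> True = False
(x6 <-> x3) <-> x6 = False <-> False = True
(x3 <-> x6) | ((x6 <-> x3) <-> x6) = False | True = True
(((x6 ^ x4) -> x4) <-> x3) -> ((x3 <-> x6) | ((x6 <-> x3) <-> x6)) = True -> True = True
((x2 & (x4 ^ x3)) -> (x2 & x6)) ^ ((((x6 ^ x4) -> x4) <-> x3) -> ((x3 <-> x6) | ((x6 <-> x3) <-> x6))) = True ^ True = False
(x2 ^ x6) <-> (((x2 & (x4 ^ x3)) -> (x2 & x6)) ^ ((((x6 ^ x4) -> x4) <-> x3) -> ((x3 <-> x6) | ((x6 <-> x3) <-> x6)))) = False <-> False = True

True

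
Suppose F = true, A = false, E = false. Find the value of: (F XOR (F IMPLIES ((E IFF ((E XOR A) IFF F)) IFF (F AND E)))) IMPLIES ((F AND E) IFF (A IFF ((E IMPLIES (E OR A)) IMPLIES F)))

E XOR A = false XOR false = false
(E XOR A) IFF F = false IFF true = false
E IFF ((E XOR A) IFF F) = false IFF false = true
F AND E = true AND false = false
(E IFF ((E XOR A) IFF F)) IFF (F AND E) = true IFF false = false
F IMPLIES ((E IFF ((E XOR A) IFF F)) IFF (F AND E)) = true IMPLIES false = false
F XOR (F IMPLIES ((E IFF ((E XOR A) IFF F)) IFF (F AND E))) = true XOR false = true
F AND E = true AND false = false
E OR A = false OR false = false
E IMPLIES (E OR A) = false IMPLIES false = true
(E IMPLIES (E OR A)) IMPLIES F = true IMPLIES true = true
A IFF ((E IMPLIES (E OR A)) IMPLIES F) = false IFF true = false
(F AND E) IFF (A IFF ((E IMPLIES (E OR A)) IMPLIES F)) = false IFF false = true
(F XOR (F IMPLIES ((E IFF ((E XOR A) IFF F)) IFF (F AND E)))) IMPLIES ((F AND E) IFF (A IFF ((E IMPLIES (E OR A)) IMPLIES F))) = true IMPLIES true = true

true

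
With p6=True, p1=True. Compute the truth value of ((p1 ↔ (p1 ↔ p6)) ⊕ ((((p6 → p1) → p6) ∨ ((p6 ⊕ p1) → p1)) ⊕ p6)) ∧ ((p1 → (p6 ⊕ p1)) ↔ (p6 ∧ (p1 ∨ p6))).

p1 ↔ p6 = True ↔ True = True
p1 ↔ (p1 ↔ p6) = True ↔ True = True
p6 → p1 = True → True = True
(p6 → p1) → p6 = True → True = True
p6 ⊕ p1 = True ⊕ True = False
(p6 ⊕ p1) → p1 = False → True = True
((p6 → p1) → p6) ∨ ((p6 ⊕ p1) → p1) = True ∨ True = True
(((p6 → p1) → p6) ∨ ((p6 ⊕ p1) → p1)) ⊕ p6 = True ⊕ True = False
(p1 ↔ (p1 ↔ p6)) ⊕ ((((p6 → p1) → p6) ∨ ((p6 ⊕ p1) → p1)) ⊕ p6) = True ⊕ False = True
p6 ⊕ p1 = True ⊕ True = False
p1 → (p6 ⊕ p1) = True → False = False
p1 ∨ p6 = True ∨ True = True
p6 ∧ (p1 ∨ p6) = True ∧ True = True
(p1 → (p6 ⊕ p1)) ↔ (p6 ∧ (p1 ∨ p6)) = False ↔ True = False
((p1 ↔ (p1 ↔ p6)) ⊕ ((((p6 → p1) → p6) ∨ ((p6 ⊕ p1) → p1)) ⊕ p6)) ∧ ((p1 → (p6 ⊕ p1)) ↔ (p6 ∧ (p1 ∨ p6))) = True ∧ False = False

False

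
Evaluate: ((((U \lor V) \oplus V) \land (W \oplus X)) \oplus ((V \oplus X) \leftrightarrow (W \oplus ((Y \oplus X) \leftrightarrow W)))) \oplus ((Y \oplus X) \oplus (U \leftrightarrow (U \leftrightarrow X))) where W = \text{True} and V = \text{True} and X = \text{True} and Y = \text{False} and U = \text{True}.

U \lor V = \text{True} \lor \text{True} = \text{True}
(U \lor V) \oplus V = \text{True} \oplus \text{True} = \text{False}
W \oplus X = \text{True} \oplus \text{True} = \text{False}
((U \lor V) \oplus V) \land (W \oplus X) = \text{False} \land \text{False} = \text{False}
V \oplus X = \text{True} \oplus \text{True} = \text{False}
Y \oplus X = \text{False} \oplus \text{True} = \text{True}
(Y \oplus X) \leftrightarrow W = \text{True} \leftrightarrow \text{True} = \text{True}
W \oplus ((Y \oplus X) \leftrightarrow W) = \text{True} \oplus \text{True} = \text{False}
(V \oplus X) \leftrightarrow (W \oplus ((Y \oplus X) \leftrightarrow W)) = \text{False} \leftrightarrow \text{False} = \text{True}
(((U \lor V) \oplus V) \land (W \oplus X)) \oplus ((V \oplus X) \leftrightarrow (W \oplus ((Y \oplus X) \leftrightarrow W))) = \text{False} \oplus \text{True} = \text{True}
Y \oplus X = \text{False} \oplus \text{True} = \text{True}
U \leftrightarrow X = \text{True} \leftrightarrow \text{True} = \text{True}
U \leftrightarrow (U \leftrightarrow X) = \text{True} \leftrightarrow \text{True} = \text{True}
(Y \oplus X) \oplus (U \leftrightarrow (U \leftrightarrow X)) = \text{True} \oplus \text{True} = \text{False}
((((U \lor V) \oplus V) \land (W \oplus X)) \oplus ((V \oplus X) \leftrightarrow (W \oplus ((Y \oplus X) \leftrightarrow W)))) \oplus ((Y \oplus X) \oplus (U \leftrightarrow (U \leftrightarrow X))) = \text{True} \oplus \text{False} = \text{True}

\text{True}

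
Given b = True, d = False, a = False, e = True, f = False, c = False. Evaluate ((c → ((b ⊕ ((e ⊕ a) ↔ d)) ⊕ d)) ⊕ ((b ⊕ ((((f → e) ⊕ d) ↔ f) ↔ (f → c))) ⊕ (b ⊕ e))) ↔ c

True

e ⊕ a = True ⊕ False = True
(e ⊕ a) ↔ d = True ↔ False = False
b ⊕ ((e ⊕ a) ↔ d) = True ⊕ False = True
(b ⊕ ((e ⊕ a) ↔ d)) ⊕ d = True ⊕ False = True
c → ((b ⊕ ((e ⊕ a) ↔ d)) ⊕ d) = False → True = True
f → e = False → True = True
(f → e) ⊕ d = True ⊕ False = True
((f → e) ⊕ d) ↔ f = True ↔ False = False
f → c = False → False = True
(((f → e) ⊕ d) ↔ f) ↔ (f → c) = False ↔ True = False
b ⊕ ((((f → e) ⊕ d) ↔ f) ↔ (f → c)) = True ⊕ False = True
b ⊕ e = True ⊕ True = False
(b ⊕ ((((f → e) ⊕ d) ↔ f) ↔ (f → c))) ⊕ (b ⊕ e) = True ⊕ False = True
(c → ((b ⊕ ((e ⊕ a) ↔ d)) ⊕ d)) ⊕ ((b ⊕ ((((f → e) ⊕ d) ↔ f) ↔ (f → c))) ⊕ (b ⊕ e)) = True ⊕ True = False
((c → ((b ⊕ ((e ⊕ a) ↔ d)) ⊕ d)) ⊕ ((b ⊕ ((((f → e) ⊕ d) ↔ f) ↔ (f → c))) ⊕ (b ⊕ e))) ↔ c = False ↔ False = True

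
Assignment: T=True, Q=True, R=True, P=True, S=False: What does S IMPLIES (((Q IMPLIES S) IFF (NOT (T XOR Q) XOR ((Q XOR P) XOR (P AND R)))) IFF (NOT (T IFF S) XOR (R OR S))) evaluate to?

Q IMPLIES S = True IMPLIES False = False
T XOR Q = True XOR True = False
NOT (T XOR Q) = NOT False = True
Q XOR P = True XOR True = False
P AND R = True AND True = True
(Q XOR P) XOR (P AND R) = False XOR True = True
NOT (T XOR Q) XOR ((Q XOR P) XOR (P AND R)) = True XOR True = False
(Q IMPLIES S) IFF (NOT (T XOR Q) XOR ((Q XOR P) XOR (P AND R))) = False IFF False = True
T IFF S = True IFF False = False
NOT (T IFF S) = NOT False = True
R OR S = True OR False = True
NOT (T IFF S) XOR (R OR S) = True XOR True = False
((Q IMPLIES S) IFF (NOT (T XOR Q) XOR ((Q XOR P) XOR (P AND R)))) IFF (NOT (T IFF S) XOR (R OR S)) = True IFF False = False
S IMPLIES (((Q IMPLIES S) IFF (NOT (T XOR Q) XOR ((Q XOR P) XOR (P AND R)))) IFF (NOT (T IFF S) XOR (R OR S))) = False IMPLIES False = True

True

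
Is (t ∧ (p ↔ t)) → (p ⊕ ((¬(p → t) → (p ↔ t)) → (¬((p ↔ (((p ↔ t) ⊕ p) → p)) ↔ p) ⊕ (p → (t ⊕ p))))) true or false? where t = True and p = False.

True

Substituting t=True, p=False:
p ↔ t = False ↔ True = False
t ∧ (p ↔ t) = True ∧ False = False
p → t = False → True = True
¬(p → t) = ¬True = False
p ↔ t = False ↔ True = False
¬(p → t) → (p ↔ t) = False → False = True
p ↔ t = False ↔ True = False
(p ↔ t) ⊕ p = False ⊕ False = False
((p ↔ t) ⊕ p) → p = False → False = True
p ↔ (((p ↔ t) ⊕ p) → p) = False ↔ True = False
(p ↔ (((p ↔ t) ⊕ p) → p)) ↔ p = False ↔ False = True
¬((p ↔ (((p ↔ t) ⊕ p) → p)) ↔ p) = ¬True = False
t ⊕ p = True ⊕ False = True
p → (t ⊕ p) = False → True = True
¬((p ↔ (((p ↔ t) ⊕ p) → p)) ↔ p) ⊕ (p → (t ⊕ p)) = False ⊕ True = True
(¬(p → t) → (p ↔ t)) → (¬((p ↔ (((p ↔ t) ⊕ p) → p)) ↔ p) ⊕ (p → (t ⊕ p))) = True → True = True
p ⊕ ((¬(p → t) → (p ↔ t)) → (¬((p ↔ (((p ↔ t) ⊕ p) → p)) ↔ p) ⊕ (p → (t ⊕ p)))) = False ⊕ True = True
(t ∧ (p ↔ t)) → (p ⊕ ((¬(p → t) → (p ↔ t)) → (¬((p ↔ (((p ↔ t) ⊕ p) → p)) ↔ p) ⊕ (p → (t ⊕ p))))) = False → True = True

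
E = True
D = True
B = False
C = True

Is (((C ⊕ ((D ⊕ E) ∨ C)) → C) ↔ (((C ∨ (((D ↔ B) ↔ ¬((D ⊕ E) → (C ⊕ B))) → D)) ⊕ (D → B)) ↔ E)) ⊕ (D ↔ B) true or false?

True

D ⊕ E = True ⊕ True = False
(D ⊕ E) ∨ C = False ∨ True = True
C ⊕ ((D ⊕ E) ∨ C) = True ⊕ True = False
(C ⊕ ((D ⊕ E) ∨ C)) → C = False → True = True
D ↔ B = True ↔ False = False
D ⊕ E = True ⊕ True = False
C ⊕ B = True ⊕ False = True
(D ⊕ E) → (C ⊕ B) = False → True = True
¬((D ⊕ E) → (C ⊕ B)) = ¬True = False
(D ↔ B) ↔ ¬((D ⊕ E) → (C ⊕ B)) = False ↔ False = True
((D ↔ B) ↔ ¬((D ⊕ E) → (C ⊕ B))) → D = True → True = True
C ∨ (((D ↔ B) ↔ ¬((D ⊕ E) → (C ⊕ B))) → D) = True ∨ True = True
D → B = True → False = False
(C ∨ (((D ↔ B) ↔ ¬((D ⊕ E) → (C ⊕ B))) → D)) ⊕ (D → B) = True ⊕ False = True
((C ∨ (((D ↔ B) ↔ ¬((D ⊕ E) → (C ⊕ B))) → D)) ⊕ (D → B)) ↔ E = True ↔ True = True
((C ⊕ ((D ⊕ E) ∨ C)) → C) ↔ (((C ∨ (((D ↔ B) ↔ ¬((D ⊕ E) → (C ⊕ B))) → D)) ⊕ (D → B)) ↔ E) = True ↔ True = True
D ↔ B = True ↔ False = False
(((C ⊕ ((D ⊕ E) ∨ C)) → C) ↔ (((C ∨ (((D ↔ B) ↔ ¬((D ⊕ E) → (C ⊕ B))) → D)) ⊕ (D → B)) ↔ E)) ⊕ (D ↔ B) = True ⊕ False = True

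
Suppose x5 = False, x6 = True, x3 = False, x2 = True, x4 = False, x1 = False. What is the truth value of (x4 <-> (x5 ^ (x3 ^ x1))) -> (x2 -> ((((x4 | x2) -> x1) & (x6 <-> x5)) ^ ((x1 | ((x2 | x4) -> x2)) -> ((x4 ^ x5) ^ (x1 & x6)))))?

Substituting x5=False, x6=True, x3=False, x2=True, x4=False, x1=False:
x3 ^ x1 = False ^ False = False
x5 ^ (x3 ^ x1) = False ^ False = False
x4 <-> (x5 ^ (x3 ^ x1)) = False <-> False = True
x4 | x2 = False | True = True
(x4 | x2) -> x1 = True -> False = False
x6 <-> x5 = True <-> False = False
((x4 | x2) -> x1) & (x6 <-> x5) = False & False = False
x2 | x4 = True | False = True
(x2 | x4) -> x2 = True -> True = True
x1 | ((x2 | x4) -> x2) = False | True = True
x4 ^ x5 = False ^ False = False
x1 & x6 = False & True = False
(x4 ^ x5) ^ (x1 & x6) = False ^ False = False
(x1 | ((x2 | x4) -> x2)) -> ((x4 ^ x5) ^ (x1 & x6)) = True -> False = False
(((x4 | x2) -> x1) & (x6 <-> x5)) ^ ((x1 | ((x2 | x4) -> x2)) -> ((x4 ^ x5) ^ (x1 & x6))) = False ^ False = False
x2 -> ((((x4 | x2) -> x1) & (x6 <-> x5)) ^ ((x1 | ((x2 | x4) -> x2)) -> ((x4 ^ x5) ^ (x1 & x6)))) = True -> False = False
(x4 <-> (x5 ^ (x3 ^ x1))) -> (x2 -> ((((x4 | x2) -> x1) & (x6 <-> x5)) ^ ((x1 | ((x2 | x4) -> x2)) -> ((x4 ^ x5) ^ (x1 & x6))))) = True -> False = False

False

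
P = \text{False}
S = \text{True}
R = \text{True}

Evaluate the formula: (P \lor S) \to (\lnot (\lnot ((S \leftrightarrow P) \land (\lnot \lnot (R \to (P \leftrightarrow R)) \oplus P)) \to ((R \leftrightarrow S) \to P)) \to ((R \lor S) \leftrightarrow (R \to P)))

\text{False}

P \lor S = \text{False} \lor \text{True} = \text{True}
S \leftrightarrow P = \text{True} \leftrightarrow \text{False} = \text{False}
P \leftrightarrow R = \text{False} \leftrightarrow \text{True} = \text{False}
R \to (P \leftrightarrow R) = \text{True} \to \text{False} = \text{False}
\lnot (R \to (P \leftrightarrow R)) = \lnot \text{False} = \text{True}
\lnot \lnot (R \to (P \leftrightarrow R)) = \lnot \text{True} = \text{False}
\lnot \lnot (R \to (P \leftrightarrow R)) \oplus P = \text{False} \oplus \text{False} = \text{False}
(S \leftrightarrow P) \land (\lnot \lnot (R \to (P \leftrightarrow R)) \oplus P) = \text{False} \land \text{False} = \text{False}
\lnot ((S \leftrightarrow P) \land (\lnot \lnot (R \to (P \leftrightarrow R)) \oplus P)) = \lnot \text{False} = \text{True}
R \leftrightarrow S = \text{True} \leftrightarrow \text{True} = \text{True}
(R \leftrightarrow S) \to P = \text{True} \to \text{False} = \text{False}
\lnot ((S \leftrightarrow P) \land (\lnot \lnot (R \to (P \leftrightarrow R)) \oplus P)) \to ((R \leftrightarrow S) \to P) = \text{True} \to \text{False} = \text{False}
\lnot (\lnot ((S \leftrightarrow P) \land (\lnot \lnot (R \to (P \leftrightarrow R)) \oplus P)) \to ((R \leftrightarrow S) \to P)) = \lnot \text{False} = \text{True}
R \lor S = \text{True} \lor \text{True} = \text{True}
R \to P = \text{True} \to \text{False} = \text{False}
(R \lor S) \leftrightarrow (R \to P) = \text{True} \leftrightarrow \text{False} = \text{False}
\lnot (\lnot ((S \leftrightarrow P) \land (\lnot \lnot (R \to (P \leftrightarrow R)) \oplus P)) \to ((R \leftrightarrow S) \to P)) \to ((R \lor S) \leftrightarrow (R \to P)) = \text{True} \to \text{False} = \text{False}
(P \lor S) \to (\lnot (\lnot ((S \leftrightarrow P) \land (\lnot \lnot (R \to (P \leftrightarrow R)) \oplus P)) \to ((R \leftrightarrow S) \to P)) \to ((R \lor S) \leftrightarrow (R \to P))) = \text{True} \to \text{False} = \text{False}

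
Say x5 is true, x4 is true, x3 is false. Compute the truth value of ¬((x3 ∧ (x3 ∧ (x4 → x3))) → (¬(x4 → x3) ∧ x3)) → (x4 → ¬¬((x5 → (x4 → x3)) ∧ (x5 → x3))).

T

Substituting x5=T, x4=T, x3=F:
x4 → x3 = T → F = F
x3 ∧ (x4 → x3) = F ∧ F = F
x3 ∧ (x3 ∧ (x4 → x3)) = F ∧ F = F
x4 → x3 = T → F = F
¬(x4 → x3) = ¬F = T
¬(x4 → x3) ∧ x3 = T ∧ F = F
(x3 ∧ (x3 ∧ (x4 → x3))) → (¬(x4 → x3) ∧ x3) = F → F = T
¬((x3 ∧ (x3 ∧ (x4 → x3))) → (¬(x4 → x3) ∧ x3)) = ¬T = F
x4 → x3 = T → F = F
x5 → (x4 → x3) = T → F = F
x5 → x3 = T → F = F
(x5 → (x4 → x3)) ∧ (x5 → x3) = F ∧ F = F
¬((x5 → (x4 → x3)) ∧ (x5 → x3)) = ¬F = T
¬¬((x5 → (x4 → x3)) ∧ (x5 → x3)) = ¬T = F
x4 → ¬¬((x5 → (x4 → x3)) ∧ (x5 → x3)) = T → F = F
¬((x3 ∧ (x3 ∧ (x4 → x3))) → (¬(x4 → x3) ∧ x3)) → (x4 → ¬¬((x5 → (x4 → x3)) ∧ (x5 → x3))) = F → F = T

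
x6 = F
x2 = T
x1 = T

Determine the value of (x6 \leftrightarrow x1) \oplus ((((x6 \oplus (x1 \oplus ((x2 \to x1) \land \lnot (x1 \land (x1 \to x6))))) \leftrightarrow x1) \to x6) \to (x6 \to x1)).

x6 \leftrightarrow x1 = F \leftrightarrow T = F
x2 \to x1 = T \to T = T
x1 \to x6 = T \to F = F
x1 \land (x1 \to x6) = T \land F = F
\lnot (x1 \land (x1 \to x6)) = \lnot F = T
(x2 \to x1) \land \lnot (x1 \land (x1 \to x6)) = T \land T = T
x1 \oplus ((x2 \to x1) \land \lnot (x1 \land (x1 \to x6))) = T \oplus T = F
x6 \oplus (x1 \oplus ((x2 \to x1) \land \lnot (x1 \land (x1 \to x6)))) = F \oplus F = F
(x6 \oplus (x1 \oplus ((x2 \to x1) \land \lnot (x1 \land (x1 \to x6))))) \leftrightarrow x1 = F \leftrightarrow T = F
((x6 \oplus (x1 \oplus ((x2 \to x1) \land \lnot (x1 \land (x1 \to x6))))) \leftrightarrow x1) \to x6 = F \to F = T
x6 \to x1 = F \to T = T
(((x6 \oplus (x1 \oplus ((x2 \to x1) \land \lnot (x1 \land (x1 \to x6))))) \leftrightarrow x1) \to x6) \to (x6 \to x1) = T \to T = T
(x6 \leftrightarrow x1) \oplus ((((x6 \oplus (x1 \oplus ((x2 \to x1) \land \lnot (x1 \land (x1 \to x6))))) \leftrightarrow x1) \to x6) \to (x6 \to x1)) = F \oplus T = T

T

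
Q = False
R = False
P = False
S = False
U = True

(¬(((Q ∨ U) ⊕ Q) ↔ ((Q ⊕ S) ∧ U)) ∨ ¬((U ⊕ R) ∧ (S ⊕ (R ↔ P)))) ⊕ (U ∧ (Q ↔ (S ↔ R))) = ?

Q ∨ U = False ∨ True = True
(Q ∨ U) ⊕ Q = True ⊕ False = True
Q ⊕ S = False ⊕ False = False
(Q ⊕ S) ∧ U = False ∧ True = False
((Q ∨ U) ⊕ Q) ↔ ((Q ⊕ S) ∧ U) = True ↔ False = False
¬(((Q ∨ U) ⊕ Q) ↔ ((Q ⊕ S) ∧ U)) = ¬False = True
U ⊕ R = True ⊕ False = True
R ↔ P = False ↔ False = True
S ⊕ (R ↔ P) = False ⊕ True = True
(U ⊕ R) ∧ (S ⊕ (R ↔ P)) = True ∧ True = True
¬((U ⊕ R) ∧ (S ⊕ (R ↔ P))) = ¬True = False
¬(((Q ∨ U) ⊕ Q) ↔ ((Q ⊕ S) ∧ U)) ∨ ¬((U ⊕ R) ∧ (S ⊕ (R ↔ P))) = True ∨ False = True
S ↔ R = False ↔ False = True
Q ↔ (S ↔ R) = False ↔ True = False
U ∧ (Q ↔ (S ↔ R)) = True ∧ False = False
(¬(((Q ∨ U) ⊕ Q) ↔ ((Q ⊕ S) ∧ U)) ∨ ¬((U ⊕ R) ∧ (S ⊕ (R ↔ P)))) ⊕ (U ∧ (Q ↔ (S ↔ R))) = True ⊕ False = True

True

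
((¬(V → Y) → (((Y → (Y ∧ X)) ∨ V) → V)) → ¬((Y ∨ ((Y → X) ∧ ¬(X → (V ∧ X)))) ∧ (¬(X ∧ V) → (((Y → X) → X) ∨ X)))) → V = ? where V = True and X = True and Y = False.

True

V → Y = True → False = False
¬(V → Y) = ¬False = True
Y ∧ X = False ∧ True = False
Y → (Y ∧ X) = False → False = True
(Y → (Y ∧ X)) ∨ V = True ∨ True = True
((Y → (Y ∧ X)) ∨ V) → V = True → True = True
¬(V → Y) → (((Y → (Y ∧ X)) ∨ V) → V) = True → True = True
Y → X = False → True = True
V ∧ X = True ∧ True = True
X → (V ∧ X) = True → True = True
¬(X → (V ∧ X)) = ¬True = False
(Y → X) ∧ ¬(X → (V ∧ X)) = True ∧ False = False
Y ∨ ((Y → X) ∧ ¬(X → (V ∧ X))) = False ∨ False = False
X ∧ V = True ∧ True = True
¬(X ∧ V) = ¬True = False
Y → X = False → True = True
(Y → X) → X = True → True = True
((Y → X) → X) ∨ X = True ∨ True = True
¬(X ∧ V) → (((Y → X) → X) ∨ X) = False → True = True
(Y ∨ ((Y → X) ∧ ¬(X → (V ∧ X)))) ∧ (¬(X ∧ V) → (((Y → X) → X) ∨ X)) = False ∧ True = False
¬((Y ∨ ((Y → X) ∧ ¬(X → (V ∧ X)))) ∧ (¬(X ∧ V) → (((Y → X) → X) ∨ X))) = ¬False = True
(¬(V → Y) → (((Y → (Y ∧ X)) ∨ V) → V)) → ¬((Y ∨ ((Y → X) ∧ ¬(X → (V ∧ X)))) ∧ (¬(X ∧ V) → (((Y → X) → X) ∨ X))) = True → True = True
((¬(V → Y) → (((Y → (Y ∧ X)) ∨ V) → V)) → ¬((Y ∨ ((Y → X) ∧ ¬(X → (V ∧ X)))) ∧ (¬(X ∧ V) → (((Y → X) → X) ∨ X)))) → V = True → True = True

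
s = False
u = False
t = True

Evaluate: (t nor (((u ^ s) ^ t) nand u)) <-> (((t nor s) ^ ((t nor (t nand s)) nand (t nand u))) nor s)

True

Substituting s=False, u=False, t=True:
u ^ s = False ^ False = False
(u ^ s) ^ t = False ^ True = True
((u ^ s) ^ t) nand u = True nand False = True
t nor (((u ^ s) ^ t) nand u) = True nor True = False
t nor s = True nor False = False
t nand s = True nand False = True
t nor (t nand s) = True nor True = False
t nand u = True nand False = True
(t nor (t nand s)) nand (t nand u) = False nand True = True
(t nor s) ^ ((t nor (t nand s)) nand (t nand u)) = False ^ True = True
((t nor s) ^ ((t nor (t nand s)) nand (t nand u))) nor s = True nor False = False
(t nor (((u ^ s) ^ t) nand u)) <-> (((t nor s) ^ ((t nor (t nand s)) nand (t nand u))) nor s) = False <-> False = True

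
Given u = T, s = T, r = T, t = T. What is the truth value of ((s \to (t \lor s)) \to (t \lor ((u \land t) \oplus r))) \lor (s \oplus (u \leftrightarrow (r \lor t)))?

T

t \lor s = T \lor T = T
s \to (t \lor s) = T \to T = T
u \land t = T \land T = T
(u \land t) \oplus r = T \oplus T = F
t \lor ((u \land t) \oplus r) = T \lor F = T
(s \to (t \lor s)) \to (t \lor ((u \land t) \oplus r)) = T \to T = T
r \lor t = T \lor T = T
u \leftrightarrow (r \lor t) = T \leftrightarrow T = T
s \oplus (u \leftrightarrow (r \lor t)) = T \oplus T = F
((s \to (t \lor s)) \to (t \lor ((u \land t) \oplus r))) \lor (s \oplus (u \leftrightarrow (r \lor t))) = T \lor F = T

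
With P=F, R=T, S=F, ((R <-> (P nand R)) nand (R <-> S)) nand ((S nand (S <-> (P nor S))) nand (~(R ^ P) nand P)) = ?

Substituting P=F, R=T, S=F:
P nand R = F nand T = T
R <-> (P nand R) = T <-> T = T
R <-> S = T <-> F = F
(R <-> (P nand R)) nand (R <-> S) = T nand F = T
P nor S = F nor F = T
S <-> (P nor S) = F <-> T = F
S nand (S <-> (P nor S)) = F nand F = T
R ^ P = T ^ F = T
~(R ^ P) = ~T = F
~(R ^ P) nand P = F nand F = T
(S nand (S <-> (P nor S))) nand (~(R ^ P) nand P) = T nand T = F
((R <-> (P nand R)) nand (R <-> S)) nand ((S nand (S <-> (P nor S))) nand (~(R ^ P) nand P)) = T nand F = T

T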